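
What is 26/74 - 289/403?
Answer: -5454/14911 ≈ -0.36577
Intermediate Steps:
26/74 - 289/403 = 26*(1/74) - 289*1/403 = 13/37 - 289/403 = -5454/14911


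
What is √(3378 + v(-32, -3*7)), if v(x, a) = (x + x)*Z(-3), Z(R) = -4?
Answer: √3634 ≈ 60.283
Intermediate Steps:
v(x, a) = -8*x (v(x, a) = (x + x)*(-4) = (2*x)*(-4) = -8*x)
√(3378 + v(-32, -3*7)) = √(3378 - 8*(-32)) = √(3378 + 256) = √3634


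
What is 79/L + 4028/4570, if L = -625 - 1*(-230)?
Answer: 1557/2285 ≈ 0.68140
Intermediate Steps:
L = -395 (L = -625 + 230 = -395)
79/L + 4028/4570 = 79/(-395) + 4028/4570 = 79*(-1/395) + 4028*(1/4570) = -1/5 + 2014/2285 = 1557/2285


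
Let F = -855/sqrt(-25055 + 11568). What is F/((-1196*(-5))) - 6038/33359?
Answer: -6038/33359 + 171*I*sqrt(13487)/16130452 ≈ -0.181 + 0.0012311*I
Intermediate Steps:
F = 855*I*sqrt(13487)/13487 (F = -855*(-I*sqrt(13487)/13487) = -(-855)*I*sqrt(13487)/13487 = 855*I*sqrt(13487)/13487 ≈ 7.3622*I)
F/((-1196*(-5))) - 6038/33359 = (855*I*sqrt(13487)/13487)/((-1196*(-5))) - 6038/33359 = (855*I*sqrt(13487)/13487)/5980 - 6038*1/33359 = (855*I*sqrt(13487)/13487)*(1/5980) - 6038/33359 = 171*I*sqrt(13487)/16130452 - 6038/33359 = -6038/33359 + 171*I*sqrt(13487)/16130452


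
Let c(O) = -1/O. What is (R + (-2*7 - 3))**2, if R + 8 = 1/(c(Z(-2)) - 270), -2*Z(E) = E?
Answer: 45914176/73441 ≈ 625.18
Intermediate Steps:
Z(E) = -E/2
R = -2169/271 (R = -8 + 1/(-1/((-1/2*(-2))) - 270) = -8 + 1/(-1/1 - 270) = -8 + 1/(-1*1 - 270) = -8 + 1/(-1 - 270) = -8 + 1/(-271) = -8 - 1/271 = -2169/271 ≈ -8.0037)
(R + (-2*7 - 3))**2 = (-2169/271 + (-2*7 - 3))**2 = (-2169/271 + (-14 - 3))**2 = (-2169/271 - 17)**2 = (-6776/271)**2 = 45914176/73441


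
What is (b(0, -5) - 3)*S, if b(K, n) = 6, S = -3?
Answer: -9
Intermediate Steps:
(b(0, -5) - 3)*S = (6 - 3)*(-3) = 3*(-3) = -9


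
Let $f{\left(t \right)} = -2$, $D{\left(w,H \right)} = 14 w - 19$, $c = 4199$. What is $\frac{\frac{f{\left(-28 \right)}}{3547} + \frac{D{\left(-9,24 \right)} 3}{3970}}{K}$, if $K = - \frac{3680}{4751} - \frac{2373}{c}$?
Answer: $\frac{6187860242473}{75270162496874} \approx 0.082209$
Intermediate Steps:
$D{\left(w,H \right)} = -19 + 14 w$
$K = - \frac{26726443}{19949449}$ ($K = - \frac{3680}{4751} - \frac{2373}{4199} = - \frac{26726443}{19949449} \approx -1.3397$)
$\frac{\frac{f{\left(-28 \right)}}{3547} + \frac{D{\left(-9,24 \right)} 3}{3970}}{K} = \frac{- \frac{2}{3547} + \frac{\left(-19 + 14 \left(-9\right)\right) 3}{3970}}{- \frac{26726443}{19949449}} = \left(\left(-2\right) \frac{1}{3547} + \left(-19 - 126\right) 3 \cdot \frac{1}{3970}\right) \left(- \frac{19949449}{26726443}\right) = \left(- \frac{2}{3547} + \left(-145\right) 3 \cdot \frac{1}{3970}\right) \left(- \frac{19949449}{26726443}\right) = \left(- \frac{2}{3547} - \frac{87}{794}\right) \left(- \frac{19949449}{26726443}\right) = \left(- \frac{310177}{2816318}\right) \left(- \frac{19949449}{26726443}\right) = \frac{6187860242473}{75270162496874}$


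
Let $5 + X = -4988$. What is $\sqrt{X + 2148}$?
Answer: $i \sqrt{2845} \approx 53.339 i$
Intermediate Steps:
$X = -4993$ ($X = -5 - 4988 = -4993$)
$\sqrt{X + 2148} = \sqrt{-4993 + 2148} = \sqrt{-2845} = i \sqrt{2845}$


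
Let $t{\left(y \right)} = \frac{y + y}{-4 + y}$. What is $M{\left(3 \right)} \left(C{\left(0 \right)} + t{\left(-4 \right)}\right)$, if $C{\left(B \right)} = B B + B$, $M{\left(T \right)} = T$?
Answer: $3$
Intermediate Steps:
$t{\left(y \right)} = \frac{2 y}{-4 + y}$
$C{\left(B \right)} = B + B^{2}$ ($C{\left(B \right)} = B^{2} + B = B + B^{2}$)
$M{\left(3 \right)} \left(C{\left(0 \right)} + t{\left(-4 \right)}\right) = 3 \left(0 \left(1 + 0\right) + 2 \left(-4\right) \frac{1}{-4 - 4}\right) = 3 \left(0 \cdot 1 + 2 \left(-4\right) \frac{1}{-8}\right) = 3 \left(0 + 2 \left(-4\right) \left(- \frac{1}{8}\right)\right) = 3 \left(0 + 1\right) = 3 \cdot 1 = 3$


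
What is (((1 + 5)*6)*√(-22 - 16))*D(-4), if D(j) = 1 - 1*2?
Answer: -36*I*√38 ≈ -221.92*I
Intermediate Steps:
D(j) = -1 (D(j) = 1 - 2 = -1)
(((1 + 5)*6)*√(-22 - 16))*D(-4) = (((1 + 5)*6)*√(-22 - 16))*(-1) = ((6*6)*√(-38))*(-1) = (36*(I*√38))*(-1) = (36*I*√38)*(-1) = -36*I*√38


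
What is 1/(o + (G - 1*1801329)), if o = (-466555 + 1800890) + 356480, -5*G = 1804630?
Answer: -1/471440 ≈ -2.1212e-6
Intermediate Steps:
G = -360926 (G = -⅕*1804630 = -360926)
o = 1690815 (o = 1334335 + 356480 = 1690815)
1/(o + (G - 1*1801329)) = 1/(1690815 + (-360926 - 1*1801329)) = 1/(1690815 + (-360926 - 1801329)) = 1/(1690815 - 2162255) = 1/(-471440) = -1/471440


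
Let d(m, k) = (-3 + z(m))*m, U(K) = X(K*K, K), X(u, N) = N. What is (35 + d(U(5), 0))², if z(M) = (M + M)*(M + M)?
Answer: 270400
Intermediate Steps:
U(K) = K
z(M) = 4*M² (z(M) = (2*M)*(2*M) = 4*M²)
d(m, k) = m*(-3 + 4*m²) (d(m, k) = (-3 + 4*m²)*m = m*(-3 + 4*m²))
(35 + d(U(5), 0))² = (35 + 5*(-3 + 4*5²))² = (35 + 5*(-3 + 4*25))² = (35 + 5*(-3 + 100))² = (35 + 5*97)² = (35 + 485)² = 520² = 270400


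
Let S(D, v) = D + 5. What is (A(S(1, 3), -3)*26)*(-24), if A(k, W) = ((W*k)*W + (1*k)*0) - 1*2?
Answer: -32448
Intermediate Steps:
S(D, v) = 5 + D
A(k, W) = -2 + k*W**2 (A(k, W) = (k*W**2 + k*0) - 2 = (k*W**2 + 0) - 2 = k*W**2 - 2 = -2 + k*W**2)
(A(S(1, 3), -3)*26)*(-24) = ((-2 + (5 + 1)*(-3)**2)*26)*(-24) = ((-2 + 6*9)*26)*(-24) = ((-2 + 54)*26)*(-24) = (52*26)*(-24) = 1352*(-24) = -32448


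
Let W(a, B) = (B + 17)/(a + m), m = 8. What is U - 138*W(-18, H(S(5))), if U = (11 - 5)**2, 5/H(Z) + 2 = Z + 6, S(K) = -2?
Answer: 3051/10 ≈ 305.10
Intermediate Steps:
H(Z) = 5/(4 + Z) (H(Z) = 5/(-2 + (Z + 6)) = 5/(-2 + (6 + Z)) = 5/(4 + Z))
U = 36 (U = 6**2 = 36)
W(a, B) = (17 + B)/(8 + a) (W(a, B) = (B + 17)/(a + 8) = (17 + B)/(8 + a))
U - 138*W(-18, H(S(5))) = 36 - 138*(17 + 5/(4 - 2))/(8 - 18) = 36 - 138*(17 + 5/2)/(-10) = 36 - (-69)*(17 + 5*(1/2))/5 = 36 - (-69)*(17 + 5/2)/5 = 36 - (-69)*39/(5*2) = 36 - 138*(-39/20) = 36 + 2691/10 = 3051/10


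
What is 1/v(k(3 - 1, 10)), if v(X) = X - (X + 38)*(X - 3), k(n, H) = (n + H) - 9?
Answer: 1/3 ≈ 0.33333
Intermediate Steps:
k(n, H) = -9 + H + n (k(n, H) = (H + n) - 9 = -9 + H + n)
v(X) = X - (-3 + X)*(38 + X) (v(X) = X - (38 + X)*(-3 + X) = X - (-3 + X)*(38 + X))
1/v(k(3 - 1, 10)) = 1/(114 - (-9 + 10 + (3 - 1))**2 - 34*(-9 + 10 + (3 - 1))) = 1/(114 - (-9 + 10 + 2)**2 - 34*(-9 + 10 + 2)) = 1/(114 - 1*3**2 - 34*3) = 1/(114 - 1*9 - 102) = 1/(114 - 9 - 102) = 1/3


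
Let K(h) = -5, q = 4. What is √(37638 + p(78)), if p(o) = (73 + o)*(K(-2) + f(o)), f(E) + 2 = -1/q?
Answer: √146173/2 ≈ 191.16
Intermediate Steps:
f(E) = -9/4 (f(E) = -2 - 1/4 = -2 - 1*¼ = -2 - ¼ = -9/4)
p(o) = -2117/4 - 29*o/4 (p(o) = (73 + o)*(-5 - 9/4) = (73 + o)*(-29/4) = -2117/4 - 29*o/4)
√(37638 + p(78)) = √(37638 + (-2117/4 - 29/4*78)) = √(37638 + (-2117/4 - 1131/2)) = √(37638 - 4379/4) = √(146173/4) = √146173/2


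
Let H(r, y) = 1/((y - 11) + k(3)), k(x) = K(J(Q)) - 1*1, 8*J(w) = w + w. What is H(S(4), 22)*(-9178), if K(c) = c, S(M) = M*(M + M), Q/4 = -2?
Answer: -4589/4 ≈ -1147.3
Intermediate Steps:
Q = -8 (Q = 4*(-2) = -8)
S(M) = 2*M² (S(M) = M*(2*M) = 2*M²)
J(w) = w/4 (J(w) = (w + w)/8 = (2*w)/8 = w/4)
k(x) = -3 (k(x) = (¼)*(-8) - 1*1 = -2 - 1 = -3)
H(r, y) = 1/(-14 + y) (H(r, y) = 1/((y - 11) - 3) = 1/((-11 + y) - 3) = 1/(-14 + y))
H(S(4), 22)*(-9178) = -9178/(-14 + 22) = -9178/8 = (⅛)*(-9178) = -4589/4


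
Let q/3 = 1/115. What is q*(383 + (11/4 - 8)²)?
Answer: 19707/1840 ≈ 10.710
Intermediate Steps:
q = 3/115 ≈ 0.026087
q*(383 + (11/4 - 8)²) = 3*(383 + (11/4 - 8)²)/115 = 3*(383 + (-21/4)²)/115 = 3*(383 + 441/16)/115 = (3/115)*(6569/16) = 19707/1840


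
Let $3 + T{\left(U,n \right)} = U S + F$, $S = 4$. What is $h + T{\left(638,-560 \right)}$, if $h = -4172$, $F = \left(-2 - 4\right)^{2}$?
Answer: $-1587$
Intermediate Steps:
$F = 36$ ($F = \left(-6\right)^{2} = 36$)
$T{\left(U,n \right)} = 33 + 4 U$ ($T{\left(U,n \right)} = -3 + \left(U 4 + 36\right) = -3 + \left(4 U + 36\right) = -3 + \left(36 + 4 U\right) = 33 + 4 U$)
$h + T{\left(638,-560 \right)} = -4172 + \left(33 + 4 \cdot 638\right) = -4172 + \left(33 + 2552\right) = -4172 + 2585 = -1587$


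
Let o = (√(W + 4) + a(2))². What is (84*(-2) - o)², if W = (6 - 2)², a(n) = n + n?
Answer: 42896 + 6528*√5 ≈ 57493.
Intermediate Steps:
a(n) = 2*n
W = 16 (W = 4² = 16)
o = (4 + 2*√5)² (o = (√(16 + 4) + 2*2)² = (√20 + 4)² = (2*√5 + 4)² = (4 + 2*√5)² ≈ 71.777)
(84*(-2) - o)² = (84*(-2) - (36 + 16*√5))² = (-168 + (-36 - 16*√5))² = (-204 - 16*√5)²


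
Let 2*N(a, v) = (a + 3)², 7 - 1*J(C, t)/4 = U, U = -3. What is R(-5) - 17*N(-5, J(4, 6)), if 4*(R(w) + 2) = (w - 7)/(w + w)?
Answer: -357/10 ≈ -35.700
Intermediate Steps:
J(C, t) = 40 (J(C, t) = 28 - 4*(-3) = 28 + 12 = 40)
R(w) = -2 + (-7 + w)/(8*w) (R(w) = -2 + ((w - 7)/(w + w))/4 = -2 + ((-7 + w)/((2*w)))/4 = -2 + ((-7 + w)*(1/(2*w)))/4 = -2 + ((-7 + w)/(2*w))/4 = -2 + (-7 + w)/(8*w))
N(a, v) = (3 + a)²/2 (N(a, v) = (a + 3)²/2 = (3 + a)²/2)
R(-5) - 17*N(-5, J(4, 6)) = (⅛)*(-7 - 15*(-5))/(-5) - 17*(3 - 5)²/2 = (⅛)*(-⅕)*(-7 + 75) - 17*(-2)²/2 = (⅛)*(-⅕)*68 - 17*4/2 = -17/10 - 17*2 = -17/10 - 34 = -357/10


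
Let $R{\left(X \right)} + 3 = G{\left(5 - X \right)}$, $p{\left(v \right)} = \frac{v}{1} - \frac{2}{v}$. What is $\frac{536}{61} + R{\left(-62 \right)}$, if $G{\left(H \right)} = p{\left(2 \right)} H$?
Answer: $\frac{4440}{61} \approx 72.787$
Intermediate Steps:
$p{\left(v \right)} = v - \frac{2}{v}$ ($p{\left(v \right)} = v 1 - \frac{2}{v} = v - \frac{2}{v}$)
$G{\left(H \right)} = H$ ($G{\left(H \right)} = \left(2 - \frac{2}{2}\right) H = \left(2 - 1\right) H = 1 H = H$)
$R{\left(X \right)} = 2 - X$ ($R{\left(X \right)} = -3 - \left(-5 + X\right) = 2 - X$)
$\frac{536}{61} + R{\left(-62 \right)} = \frac{536}{61} + \left(2 - -62\right) = 536 \cdot \frac{1}{61} + \left(2 + 62\right) = \frac{536}{61} + 64 = \frac{4440}{61}$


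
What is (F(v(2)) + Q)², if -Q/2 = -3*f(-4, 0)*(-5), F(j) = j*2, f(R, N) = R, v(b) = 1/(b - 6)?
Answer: 57121/4 ≈ 14280.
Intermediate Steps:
v(b) = 1/(-6 + b)
F(j) = 2*j
Q = 120 (Q = -2*(-3*(-4))*(-5) = -24*(-5) = -2*(-60) = 120)
(F(v(2)) + Q)² = (2/(-6 + 2) + 120)² = (2/(-4) + 120)² = (2*(-¼) + 120)² = (-½ + 120)² = (239/2)² = 57121/4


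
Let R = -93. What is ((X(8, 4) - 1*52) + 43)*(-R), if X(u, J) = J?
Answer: -465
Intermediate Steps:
((X(8, 4) - 1*52) + 43)*(-R) = ((4 - 1*52) + 43)*(-1*(-93)) = ((4 - 52) + 43)*93 = (-48 + 43)*93 = -5*93 = -465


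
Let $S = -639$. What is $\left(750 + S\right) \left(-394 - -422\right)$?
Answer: $3108$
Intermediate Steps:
$\left(750 + S\right) \left(-394 - -422\right) = \left(750 - 639\right) \left(-394 - -422\right) = 111 \left(-394 + 422\right) = 111 \cdot 28 = 3108$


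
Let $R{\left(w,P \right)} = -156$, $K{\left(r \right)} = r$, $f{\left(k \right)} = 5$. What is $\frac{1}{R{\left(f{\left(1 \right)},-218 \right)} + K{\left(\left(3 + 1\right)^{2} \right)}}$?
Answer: $- \frac{1}{140} \approx -0.0071429$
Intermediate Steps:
$\frac{1}{R{\left(f{\left(1 \right)},-218 \right)} + K{\left(\left(3 + 1\right)^{2} \right)}} = \frac{1}{-156 + \left(3 + 1\right)^{2}} = \frac{1}{-156 + 4^{2}} = \frac{1}{-156 + 16} = \frac{1}{-140} = - \frac{1}{140}$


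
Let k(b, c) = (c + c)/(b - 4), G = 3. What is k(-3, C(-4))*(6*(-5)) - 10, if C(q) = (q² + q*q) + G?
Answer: 290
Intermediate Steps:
C(q) = 3 + 2*q² (C(q) = (q² + q*q) + 3 = (q² + q²) + 3 = 2*q² + 3 = 3 + 2*q²)
k(b, c) = 2*c/(-4 + b) (k(b, c) = (2*c)/(-4 + b) = 2*c/(-4 + b))
k(-3, C(-4))*(6*(-5)) - 10 = (2*(3 + 2*(-4)²)/(-4 - 3))*(6*(-5)) - 10 = (2*(3 + 2*16)/(-7))*(-30) - 10 = (2*(3 + 32)*(-⅐))*(-30) - 10 = (2*35*(-⅐))*(-30) - 10 = -10*(-30) - 10 = 300 - 10 = 290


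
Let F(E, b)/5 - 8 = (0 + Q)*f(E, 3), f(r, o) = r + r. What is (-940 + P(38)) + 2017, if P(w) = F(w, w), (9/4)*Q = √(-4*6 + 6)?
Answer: 1117 + 1520*I*√2/3 ≈ 1117.0 + 716.54*I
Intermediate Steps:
f(r, o) = 2*r
Q = 4*I*√2/3 (Q = 4*√(-4*6 + 6)/9 = 4*√(-24 + 6)/9 = 4*√(-18)/9 = 4*(3*I*√2)/9 = 4*I*√2/3 ≈ 1.8856*I)
F(E, b) = 40 + 40*I*E*√2/3 (F(E, b) = 40 + 5*((0 + 4*I*√2/3)*(2*E)) = 40 + 5*((4*I*√2/3)*(2*E)) = 40 + 5*(8*I*E*√2/3) = 40 + 40*I*E*√2/3)
P(w) = 40 + 40*I*w*√2/3
(-940 + P(38)) + 2017 = (-940 + (40 + (40/3)*I*38*√2)) + 2017 = (-940 + (40 + 1520*I*√2/3)) + 2017 = (-900 + 1520*I*√2/3) + 2017 = 1117 + 1520*I*√2/3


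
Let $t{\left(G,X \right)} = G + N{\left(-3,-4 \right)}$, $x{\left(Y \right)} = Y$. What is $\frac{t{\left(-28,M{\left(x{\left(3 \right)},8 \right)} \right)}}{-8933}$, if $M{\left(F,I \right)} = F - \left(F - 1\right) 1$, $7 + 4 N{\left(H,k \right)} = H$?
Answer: $\frac{61}{17866} \approx 0.0034143$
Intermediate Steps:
$N{\left(H,k \right)} = - \frac{7}{4} + \frac{H}{4}$
$M{\left(F,I \right)} = 1$ ($M{\left(F,I \right)} = F - \left(-1 + F\right) 1 = F - \left(-1 + F\right) = 1$)
$t{\left(G,X \right)} = - \frac{5}{2} + G$ ($t{\left(G,X \right)} = G + \left(- \frac{7}{4} + \frac{1}{4} \left(-3\right)\right) = G - \frac{5}{2} = - \frac{5}{2} + G$)
$\frac{t{\left(-28,M{\left(x{\left(3 \right)},8 \right)} \right)}}{-8933} = \frac{- \frac{5}{2} - 28}{-8933} = \left(- \frac{61}{2}\right) \left(- \frac{1}{8933}\right) = \frac{61}{17866}$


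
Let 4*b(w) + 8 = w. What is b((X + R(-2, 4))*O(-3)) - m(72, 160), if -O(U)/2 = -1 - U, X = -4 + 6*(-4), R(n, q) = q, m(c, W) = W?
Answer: -138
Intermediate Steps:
X = -28 (X = -4 - 24 = -28)
O(U) = 2 + 2*U (O(U) = -2*(-1 - U) = 2 + 2*U)
b(w) = -2 + w/4
b((X + R(-2, 4))*O(-3)) - m(72, 160) = (-2 + ((-28 + 4)*(2 + 2*(-3)))/4) - 1*160 = (-2 + (-24*(2 - 6))/4) - 160 = (-2 + (-24*(-4))/4) - 160 = (-2 + (¼)*96) - 160 = (-2 + 24) - 160 = 22 - 160 = -138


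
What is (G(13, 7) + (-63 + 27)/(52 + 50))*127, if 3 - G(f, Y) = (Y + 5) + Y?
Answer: -35306/17 ≈ -2076.8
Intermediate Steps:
G(f, Y) = -2 - 2*Y (G(f, Y) = 3 - ((Y + 5) + Y) = 3 - ((5 + Y) + Y) = 3 - (5 + 2*Y) = 3 + (-5 - 2*Y) = -2 - 2*Y)
(G(13, 7) + (-63 + 27)/(52 + 50))*127 = ((-2 - 2*7) + (-63 + 27)/(52 + 50))*127 = ((-2 - 14) - 36/102)*127 = (-16 - 36*1/102)*127 = (-16 - 6/17)*127 = -278/17*127 = -35306/17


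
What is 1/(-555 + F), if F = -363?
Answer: -1/918 ≈ -0.0010893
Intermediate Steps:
1/(-555 + F) = 1/(-555 - 363) = 1/(-918) = -1/918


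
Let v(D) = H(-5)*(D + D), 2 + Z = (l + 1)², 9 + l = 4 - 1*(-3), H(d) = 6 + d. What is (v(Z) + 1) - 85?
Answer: -86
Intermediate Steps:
l = -2 (l = -9 + (4 - 1*(-3)) = -9 + (4 + 3) = -9 + 7 = -2)
Z = -1 (Z = -2 + (-2 + 1)² = -2 + (-1)² = -2 + 1 = -1)
v(D) = 2*D (v(D) = (6 - 5)*(D + D) = 1*(2*D) = 2*D)
(v(Z) + 1) - 85 = (2*(-1) + 1) - 85 = (-2 + 1) - 85 = -1 - 85 = -86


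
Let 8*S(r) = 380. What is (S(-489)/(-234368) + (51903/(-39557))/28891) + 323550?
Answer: 173322775518071986727/535690853503232 ≈ 3.2355e+5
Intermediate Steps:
S(r) = 95/2 (S(r) = (⅛)*380 = 95/2)
(S(-489)/(-234368) + (51903/(-39557))/28891) + 323550 = ((95/2)/(-234368) + (51903/(-39557))/28891) + 323550 = ((95/2)*(-1/234368) + (51903*(-1/39557))*(1/28891)) + 323550 = (-95/468736 - 51903/39557*1/28891) + 323550 = (-95/468736 - 51903/1142841287) + 323550 = -132898726873/535690853503232 + 323550 = 173322775518071986727/535690853503232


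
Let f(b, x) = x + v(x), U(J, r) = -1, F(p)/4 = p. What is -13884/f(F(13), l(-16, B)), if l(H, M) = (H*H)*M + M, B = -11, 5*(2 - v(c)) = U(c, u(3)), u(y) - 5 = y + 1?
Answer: 5785/1177 ≈ 4.9150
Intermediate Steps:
u(y) = 6 + y (u(y) = 5 + (y + 1) = 5 + (1 + y) = 6 + y)
F(p) = 4*p
v(c) = 11/5 (v(c) = 2 - ⅕*(-1) = 2 + ⅕ = 11/5)
l(H, M) = M + M*H² (l(H, M) = H²*M + M = M*H² + M = M + M*H²)
f(b, x) = 11/5 + x (f(b, x) = x + 11/5 = 11/5 + x)
-13884/f(F(13), l(-16, B)) = -13884/(11/5 - 11*(1 + (-16)²)) = -13884/(11/5 - 11*(1 + 256)) = -13884/(11/5 - 11*257) = -13884/(11/5 - 2827) = -13884/(-14124/5) = -13884*(-5/14124) = 5785/1177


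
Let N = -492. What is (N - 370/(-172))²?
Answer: 1774684129/7396 ≈ 2.3995e+5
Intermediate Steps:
(N - 370/(-172))² = (-492 - 370/(-172))² = (-492 - 370*(-1)/172)² = (-492 - 1*(-185/86))² = (-492 + 185/86)² = (-42127/86)² = 1774684129/7396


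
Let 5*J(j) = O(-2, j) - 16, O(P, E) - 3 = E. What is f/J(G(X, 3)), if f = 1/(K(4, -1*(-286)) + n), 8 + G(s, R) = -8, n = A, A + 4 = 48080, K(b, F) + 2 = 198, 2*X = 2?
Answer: -5/1399888 ≈ -3.5717e-6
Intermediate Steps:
X = 1 (X = (½)*2 = 1)
O(P, E) = 3 + E
K(b, F) = 196 (K(b, F) = -2 + 198 = 196)
A = 48076 (A = -4 + 48080 = 48076)
n = 48076
G(s, R) = -16 (G(s, R) = -8 - 8 = -16)
J(j) = -13/5 + j/5 (J(j) = ((3 + j) - 16)/5 = (-13 + j)/5 = -13/5 + j/5)
f = 1/48272 (f = 1/(196 + 48076) = 1/48272 ≈ 2.0716e-5)
f/J(G(X, 3)) = 1/(48272*(-13/5 + (⅕)*(-16))) = 1/(48272*(-13/5 - 16/5)) = 1/(48272*(-29/5)) = (1/48272)*(-5/29) = -5/1399888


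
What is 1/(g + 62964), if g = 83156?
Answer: 1/146120 ≈ 6.8437e-6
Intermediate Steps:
1/(g + 62964) = 1/(83156 + 62964) = 1/146120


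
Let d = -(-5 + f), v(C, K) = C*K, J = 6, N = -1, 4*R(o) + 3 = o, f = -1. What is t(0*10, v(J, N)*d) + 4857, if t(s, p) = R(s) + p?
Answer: 19281/4 ≈ 4820.3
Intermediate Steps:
R(o) = -3/4 + o/4
d = 6 (d = -(-5 - 1) = -1*(-6) = 6)
t(s, p) = -3/4 + p + s/4 (t(s, p) = (-3/4 + s/4) + p = -3/4 + p + s/4)
t(0*10, v(J, N)*d) + 4857 = (-3/4 + (6*(-1))*6 + (0*10)/4) + 4857 = (-3/4 - 6*6 + (1/4)*0) + 4857 = (-3/4 - 36 + 0) + 4857 = -147/4 + 4857 = 19281/4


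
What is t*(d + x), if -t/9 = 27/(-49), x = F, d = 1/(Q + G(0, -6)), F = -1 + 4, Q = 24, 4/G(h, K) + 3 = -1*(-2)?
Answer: 14823/980 ≈ 15.126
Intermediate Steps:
G(h, K) = -4 (G(h, K) = 4/(-3 - 1*(-2)) = 4/(-3 + 2) = 4/(-1) = 4*(-1) = -4)
F = 3
d = 1/20 (d = 1/(24 - 4) = 1/20 ≈ 0.050000)
x = 3
t = 243/49 (t = -243/(-49) = -243*(-1)/49 = -9*(-27/49) = 243/49 ≈ 4.9592)
t*(d + x) = 243*(1/20 + 3)/49 = (243/49)*(61/20) = 14823/980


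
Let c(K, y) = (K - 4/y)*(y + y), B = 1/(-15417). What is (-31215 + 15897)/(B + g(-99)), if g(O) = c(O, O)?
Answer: -236157606/302080697 ≈ -0.78177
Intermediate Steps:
B = -1/15417 ≈ -6.4863e-5
c(K, y) = 2*y*(K - 4/y) (c(K, y) = (K - 4/y)*(2*y) = 2*y*(K - 4/y))
g(O) = -8 + 2*O**2 (g(O) = -8 + 2*O*O = -8 + 2*O**2)
(-31215 + 15897)/(B + g(-99)) = (-31215 + 15897)/(-1/15417 + (-8 + 2*(-99)**2)) = -15318/(-1/15417 + (-8 + 2*9801)) = -15318/(-1/15417 + (-8 + 19602)) = -15318/(-1/15417 + 19594) = -15318/302080697/15417 = -15318*15417/302080697 = -236157606/302080697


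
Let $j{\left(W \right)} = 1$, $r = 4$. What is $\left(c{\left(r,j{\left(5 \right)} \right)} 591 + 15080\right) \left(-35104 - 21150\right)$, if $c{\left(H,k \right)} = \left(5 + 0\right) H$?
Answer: $-1513232600$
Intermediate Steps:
$c{\left(H,k \right)} = 5 H$
$\left(c{\left(r,j{\left(5 \right)} \right)} 591 + 15080\right) \left(-35104 - 21150\right) = \left(5 \cdot 4 \cdot 591 + 15080\right) \left(-35104 - 21150\right) = \left(20 \cdot 591 + 15080\right) \left(-56254\right) = \left(11820 + 15080\right) \left(-56254\right) = 26900 \left(-56254\right) = -1513232600$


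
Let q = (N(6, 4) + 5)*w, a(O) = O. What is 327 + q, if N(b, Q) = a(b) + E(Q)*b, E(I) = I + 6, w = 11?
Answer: 1108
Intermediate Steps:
E(I) = 6 + I
N(b, Q) = b + b*(6 + Q) (N(b, Q) = b + (6 + Q)*b = b + b*(6 + Q))
q = 781 (q = (6*(7 + 4) + 5)*11 = (6*11 + 5)*11 = (66 + 5)*11 = 71*11 = 781)
327 + q = 327 + 781 = 1108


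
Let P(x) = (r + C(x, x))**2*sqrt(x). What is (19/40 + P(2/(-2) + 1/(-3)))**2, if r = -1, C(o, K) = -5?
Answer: -2764439/1600 + 114*I*sqrt(3)/5 ≈ -1727.8 + 39.491*I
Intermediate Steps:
P(x) = 36*sqrt(x) (P(x) = (-1 - 5)**2*sqrt(x) = (-6)**2*sqrt(x) = 36*sqrt(x))
(19/40 + P(2/(-2) + 1/(-3)))**2 = (19/40 + 36*sqrt(2/(-2) + 1/(-3)))**2 = (19*(1/40) + 36*sqrt(2*(-1/2) + 1*(-1/3)))**2 = (19/40 + 36*sqrt(-1 - 1/3))**2 = (19/40 + 36*sqrt(-4/3))**2 = (19/40 + 36*(2*I*sqrt(3)/3))**2 = (19/40 + 24*I*sqrt(3))**2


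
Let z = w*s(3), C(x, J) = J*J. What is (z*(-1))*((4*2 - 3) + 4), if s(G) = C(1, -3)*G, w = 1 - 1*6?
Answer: 1215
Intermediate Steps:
C(x, J) = J**2
w = -5 (w = 1 - 6 = -5)
s(G) = 9*G (s(G) = (-3)**2*G = 9*G)
z = -135 (z = -45*3 = -5*27 = -135)
(z*(-1))*((4*2 - 3) + 4) = (-135*(-1))*((4*2 - 3) + 4) = 135*((8 - 3) + 4) = 135*(5 + 4) = 135*9 = 1215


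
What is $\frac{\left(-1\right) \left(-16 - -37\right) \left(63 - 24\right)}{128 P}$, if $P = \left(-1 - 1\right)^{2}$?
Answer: $- \frac{819}{512} \approx -1.5996$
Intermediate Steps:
$P = 4$ ($P = \left(-2\right)^{2} = 4$)
$\frac{\left(-1\right) \left(-16 - -37\right) \left(63 - 24\right)}{128 P} = \frac{\left(-1\right) \left(-16 - -37\right) \left(63 - 24\right)}{128 \cdot 4} = \frac{\left(-1\right) \left(-16 + 37\right) 39}{512} = - 21 \cdot 39 \cdot \frac{1}{512} = \left(-1\right) 819 \cdot \frac{1}{512} = \left(-819\right) \frac{1}{512} = - \frac{819}{512}$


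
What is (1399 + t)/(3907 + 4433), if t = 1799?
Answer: 533/1390 ≈ 0.38345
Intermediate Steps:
(1399 + t)/(3907 + 4433) = (1399 + 1799)/(3907 + 4433) = 3198/8340 = 3198*(1/8340) = 533/1390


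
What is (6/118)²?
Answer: 9/3481 ≈ 0.0025855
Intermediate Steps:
(6/118)² = (6*(1/118))² = (3/59)² = 9/3481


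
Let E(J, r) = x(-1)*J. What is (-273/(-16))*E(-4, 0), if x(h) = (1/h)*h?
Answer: -273/4 ≈ -68.250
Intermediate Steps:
x(h) = 1 (x(h) = h/h = 1)
E(J, r) = J (E(J, r) = 1*J = J)
(-273/(-16))*E(-4, 0) = -273/(-16)*(-4) = -273*(-1)/16*(-4) = -13*(-21/16)*(-4) = (273/16)*(-4) = -273/4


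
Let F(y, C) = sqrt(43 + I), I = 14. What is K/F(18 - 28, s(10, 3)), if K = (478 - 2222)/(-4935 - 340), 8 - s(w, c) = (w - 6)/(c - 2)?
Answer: 1744*sqrt(57)/300675 ≈ 0.043791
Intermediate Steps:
s(w, c) = 8 - (-6 + w)/(-2 + c) (s(w, c) = 8 - (w - 6)/(c - 2) = 8 - (-6 + w)/(-2 + c))
F(y, C) = sqrt(57) (F(y, C) = sqrt(43 + 14) = sqrt(57))
K = 1744/5275 (K = -1744/(-5275) = -1744*(-1/5275) = 1744/5275 ≈ 0.33062)
K/F(18 - 28, s(10, 3)) = 1744/(5275*(sqrt(57))) = 1744*(sqrt(57)/57)/5275 = 1744*sqrt(57)/300675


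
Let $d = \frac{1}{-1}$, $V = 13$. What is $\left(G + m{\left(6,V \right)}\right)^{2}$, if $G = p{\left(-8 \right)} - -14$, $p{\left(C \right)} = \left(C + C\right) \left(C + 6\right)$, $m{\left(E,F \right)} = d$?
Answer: $2025$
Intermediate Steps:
$d = -1$
$m{\left(E,F \right)} = -1$
$p{\left(C \right)} = 2 C \left(6 + C\right)$
$G = 46$ ($G = 2 \left(-8\right) \left(6 - 8\right) - -14 = 2 \left(-8\right) \left(-2\right) + 14 = 32 + 14 = 46$)
$\left(G + m{\left(6,V \right)}\right)^{2} = \left(46 - 1\right)^{2} = 45^{2} = 2025$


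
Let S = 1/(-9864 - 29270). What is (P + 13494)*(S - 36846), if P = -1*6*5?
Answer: -571004820540/1151 ≈ -4.9609e+8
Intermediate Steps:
P = -30 (P = -6*5 = -30)
S = -1/39134 (S = 1/(-39134) = -1/39134 ≈ -2.5553e-5)
(P + 13494)*(S - 36846) = (-30 + 13494)*(-1/39134 - 36846) = 13464*(-1441931365/39134) = -571004820540/1151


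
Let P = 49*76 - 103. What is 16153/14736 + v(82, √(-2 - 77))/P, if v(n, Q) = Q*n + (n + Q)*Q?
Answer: 6369541/5928784 + 164*I*√79/3621 ≈ 1.0743 + 0.40256*I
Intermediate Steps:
P = 3621 (P = 3724 - 103 = 3621)
v(n, Q) = Q*n + Q*(Q + n) (v(n, Q) = Q*n + (Q + n)*Q = Q*n + Q*(Q + n))
16153/14736 + v(82, √(-2 - 77))/P = 16153/14736 + (√(-2 - 77)*(√(-2 - 77) + 2*82))/3621 = 16153*(1/14736) + (√(-79)*(√(-79) + 164))*(1/3621) = 16153/14736 + ((I*√79)*(I*√79 + 164))*(1/3621) = 16153/14736 + ((I*√79)*(164 + I*√79))*(1/3621) = 16153/14736 + (I*√79*(164 + I*√79))*(1/3621) = 16153/14736 + I*√79*(164 + I*√79)/3621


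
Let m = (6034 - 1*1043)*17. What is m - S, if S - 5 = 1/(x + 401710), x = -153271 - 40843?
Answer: 17612859831/207596 ≈ 84842.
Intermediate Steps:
x = -194114
m = 84847 (m = (6034 - 1043)*17 = 4991*17 = 84847)
S = 1037981/207596 (S = 5 + 1/(-194114 + 401710) = 5 + 1/207596 = 1037981/207596 ≈ 5.0000)
m - S = 84847 - 1*1037981/207596 = 84847 - 1037981/207596 = 17612859831/207596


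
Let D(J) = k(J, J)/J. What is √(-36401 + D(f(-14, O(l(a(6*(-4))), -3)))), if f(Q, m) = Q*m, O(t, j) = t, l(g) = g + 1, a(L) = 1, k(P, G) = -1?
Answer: I*√7134589/14 ≈ 190.79*I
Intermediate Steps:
l(g) = 1 + g
D(J) = -1/J
√(-36401 + D(f(-14, O(l(a(6*(-4))), -3)))) = √(-36401 - 1/((-14*(1 + 1)))) = √(-36401 - 1/((-14*2))) = √(-36401 - 1/(-28)) = √(-36401 - 1*(-1/28)) = √(-36401 + 1/28) = √(-1019227/28) = I*√7134589/14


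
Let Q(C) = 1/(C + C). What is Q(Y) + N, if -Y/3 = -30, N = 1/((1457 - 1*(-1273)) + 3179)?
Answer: 6089/1063620 ≈ 0.0057248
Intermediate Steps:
N = 1/5909 (N = 1/((1457 + 1273) + 3179) = 1/(2730 + 3179) = 1/5909 ≈ 0.00016923)
Y = 90 (Y = -3*(-30) = 90)
Q(C) = 1/(2*C)
Q(Y) + N = (½)/90 + 1/5909 = (½)*(1/90) + 1/5909 = 1/180 + 1/5909 = 6089/1063620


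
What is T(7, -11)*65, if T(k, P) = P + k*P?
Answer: -5720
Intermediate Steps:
T(k, P) = P + P*k
T(7, -11)*65 = -11*(1 + 7)*65 = -11*8*65 = -88*65 = -5720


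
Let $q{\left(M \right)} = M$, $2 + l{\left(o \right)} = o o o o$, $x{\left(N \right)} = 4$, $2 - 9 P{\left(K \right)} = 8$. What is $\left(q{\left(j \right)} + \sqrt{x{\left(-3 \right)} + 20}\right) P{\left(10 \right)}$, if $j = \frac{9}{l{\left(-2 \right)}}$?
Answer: $- \frac{3}{7} - \frac{4 \sqrt{6}}{3} \approx -3.6946$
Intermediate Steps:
$P{\left(K \right)} = - \frac{2}{3}$ ($P{\left(K \right)} = \frac{2}{9} - \frac{8}{9} = - \frac{2}{3}$)
$l{\left(o \right)} = -2 + o^{4}$ ($l{\left(o \right)} = -2 + o o o o = -2 + o^{2} o o = -2 + o^{3} o = -2 + o^{4}$)
$j = \frac{9}{14}$ ($j = \frac{9}{-2 + \left(-2\right)^{4}} = \frac{9}{-2 + 16} = \frac{9}{14} \approx 0.64286$)
$\left(q{\left(j \right)} + \sqrt{x{\left(-3 \right)} + 20}\right) P{\left(10 \right)} = \left(\frac{9}{14} + \sqrt{4 + 20}\right) \left(- \frac{2}{3}\right) = \left(\frac{9}{14} + \sqrt{24}\right) \left(- \frac{2}{3}\right) = \left(\frac{9}{14} + 2 \sqrt{6}\right) \left(- \frac{2}{3}\right) = - \frac{3}{7} - \frac{4 \sqrt{6}}{3}$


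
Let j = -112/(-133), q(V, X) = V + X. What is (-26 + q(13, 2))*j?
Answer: -176/19 ≈ -9.2632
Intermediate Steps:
j = 16/19 (j = -112*(-1/133) = 16/19 ≈ 0.84210)
(-26 + q(13, 2))*j = (-26 + (13 + 2))*(16/19) = (-26 + 15)*(16/19) = -11*16/19 = -176/19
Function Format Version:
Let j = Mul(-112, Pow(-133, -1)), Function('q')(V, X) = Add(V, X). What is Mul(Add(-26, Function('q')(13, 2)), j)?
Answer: Rational(-176, 19) ≈ -9.2632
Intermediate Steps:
j = Rational(16, 19) (j = Mul(-112, Rational(-1, 133)) = Rational(16, 19) ≈ 0.84210)
Mul(Add(-26, Function('q')(13, 2)), j) = Mul(Add(-26, Add(13, 2)), Rational(16, 19)) = Mul(Add(-26, 15), Rational(16, 19)) = Mul(-11, Rational(16, 19)) = Rational(-176, 19)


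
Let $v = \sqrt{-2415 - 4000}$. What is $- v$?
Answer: $- i \sqrt{6415} \approx - 80.094 i$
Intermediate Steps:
$v = i \sqrt{6415}$ ($v = \sqrt{-6415} = i \sqrt{6415} \approx 80.094 i$)
$- v = - i \sqrt{6415}$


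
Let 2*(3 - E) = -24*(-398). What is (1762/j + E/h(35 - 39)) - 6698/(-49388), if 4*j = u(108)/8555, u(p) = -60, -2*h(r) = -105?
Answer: -2605881312059/2592870 ≈ -1.0050e+6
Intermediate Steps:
h(r) = 105/2 (h(r) = -½*(-105) = 105/2)
E = -4773 (E = 3 - (-12)*(-398) = 3 - ½*9552 = 3 - 4776 = -4773)
j = -3/1711 (j = (-60/8555)/4 = (-60*1/8555)/4 = (¼)*(-12/1711) = -3/1711 ≈ -0.0017534)
(1762/j + E/h(35 - 39)) - 6698/(-49388) = (1762/(-3/1711) - 4773/105/2) - 6698/(-49388) = (1762*(-1711/3) - 4773*2/105) - 6698*(-1/49388) = (-3014782/3 - 3182/35) + 3349/24694 = -105526916/105 + 3349/24694 = -2605881312059/2592870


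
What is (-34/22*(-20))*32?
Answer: 10880/11 ≈ 989.09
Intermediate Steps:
(-34/22*(-20))*32 = (-34*1/22*(-20))*32 = -17/11*(-20)*32 = (340/11)*32 = 10880/11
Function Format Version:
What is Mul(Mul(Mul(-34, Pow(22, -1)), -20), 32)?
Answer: Rational(10880, 11) ≈ 989.09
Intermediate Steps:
Mul(Mul(Mul(-34, Pow(22, -1)), -20), 32) = Mul(Mul(Mul(-34, Rational(1, 22)), -20), 32) = Mul(Mul(Rational(-17, 11), -20), 32) = Mul(Rational(340, 11), 32) = Rational(10880, 11)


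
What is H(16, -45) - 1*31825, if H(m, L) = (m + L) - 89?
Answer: -31943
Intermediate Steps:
H(m, L) = -89 + L + m (H(m, L) = (L + m) - 89 = -89 + L + m)
H(16, -45) - 1*31825 = (-89 - 45 + 16) - 1*31825 = -118 - 31825 = -31943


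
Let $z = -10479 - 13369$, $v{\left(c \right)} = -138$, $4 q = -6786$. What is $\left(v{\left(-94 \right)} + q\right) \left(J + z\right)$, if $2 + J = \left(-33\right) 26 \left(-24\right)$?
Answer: $5976801$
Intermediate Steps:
$q = - \frac{3393}{2}$ ($q = \frac{1}{4} \left(-6786\right) = - \frac{3393}{2} \approx -1696.5$)
$J = 20590$ ($J = -2 + \left(-33\right) 26 \left(-24\right) = -2 - -20592 = -2 + 20592 = 20590$)
$z = -23848$
$\left(v{\left(-94 \right)} + q\right) \left(J + z\right) = \left(-138 - \frac{3393}{2}\right) \left(20590 - 23848\right) = \left(- \frac{3669}{2}\right) \left(-3258\right) = 5976801$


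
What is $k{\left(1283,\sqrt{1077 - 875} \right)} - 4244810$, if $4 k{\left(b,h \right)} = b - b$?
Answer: $-4244810$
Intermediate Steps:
$k{\left(b,h \right)} = 0$ ($k{\left(b,h \right)} = \frac{b - b}{4} = \frac{1}{4} \cdot 0 = 0$)
$k{\left(1283,\sqrt{1077 - 875} \right)} - 4244810 = 0 - 4244810 = -4244810$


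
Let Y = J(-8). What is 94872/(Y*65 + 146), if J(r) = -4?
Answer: -15812/19 ≈ -832.21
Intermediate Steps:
Y = -4
94872/(Y*65 + 146) = 94872/(-4*65 + 146) = 94872/(-260 + 146) = 94872/(-114) = 94872*(-1/114) = -15812/19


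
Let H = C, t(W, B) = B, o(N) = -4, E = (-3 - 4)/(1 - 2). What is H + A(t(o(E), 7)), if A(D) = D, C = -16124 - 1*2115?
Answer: -18232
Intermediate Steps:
E = 7 (E = -7/(-1) = -7*(-1) = 7)
C = -18239 (C = -16124 - 2115 = -18239)
H = -18239
H + A(t(o(E), 7)) = -18239 + 7 = -18232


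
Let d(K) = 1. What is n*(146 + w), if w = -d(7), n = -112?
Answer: -16240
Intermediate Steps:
w = -1 (w = -1*1 = -1)
n*(146 + w) = -112*(146 - 1) = -112*145 = -16240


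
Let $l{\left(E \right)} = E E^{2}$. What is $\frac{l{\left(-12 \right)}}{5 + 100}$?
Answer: $- \frac{576}{35} \approx -16.457$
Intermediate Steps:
$l{\left(E \right)} = E^{3}$
$\frac{l{\left(-12 \right)}}{5 + 100} = \frac{\left(-12\right)^{3}}{5 + 100} = - \frac{1728}{105} = \left(-1728\right) \frac{1}{105} = - \frac{576}{35}$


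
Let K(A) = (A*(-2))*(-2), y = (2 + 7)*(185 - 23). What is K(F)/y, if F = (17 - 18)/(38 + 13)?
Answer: -2/37179 ≈ -5.3794e-5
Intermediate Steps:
F = -1/51 ≈ -0.019608
y = 1458 (y = 9*162 = 1458)
K(A) = 4*A (K(A) = -2*A*(-2) = 4*A)
K(F)/y = (4*(-1/51))/1458 = -4/51*1/1458 = -2/37179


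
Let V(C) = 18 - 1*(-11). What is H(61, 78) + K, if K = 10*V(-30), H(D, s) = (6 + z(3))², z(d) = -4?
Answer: 294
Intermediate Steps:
V(C) = 29 (V(C) = 18 + 11 = 29)
H(D, s) = 4 (H(D, s) = (6 - 4)² = 2² = 4)
K = 290 (K = 10*29 = 290)
H(61, 78) + K = 4 + 290 = 294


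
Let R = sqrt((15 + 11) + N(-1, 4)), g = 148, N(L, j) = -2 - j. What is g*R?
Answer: 296*sqrt(5) ≈ 661.88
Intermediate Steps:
R = 2*sqrt(5) (R = sqrt((15 + 11) + (-2 - 1*4)) = sqrt(26 + (-2 - 4)) = sqrt(26 - 6) = sqrt(20) = 2*sqrt(5) ≈ 4.4721)
g*R = 148*(2*sqrt(5)) = 296*sqrt(5)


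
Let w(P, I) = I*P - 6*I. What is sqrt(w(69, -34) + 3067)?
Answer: 5*sqrt(37) ≈ 30.414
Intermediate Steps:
w(P, I) = -6*I + I*P
sqrt(w(69, -34) + 3067) = sqrt(-34*(-6 + 69) + 3067) = sqrt(-34*63 + 3067) = sqrt(-2142 + 3067) = sqrt(925) = 5*sqrt(37)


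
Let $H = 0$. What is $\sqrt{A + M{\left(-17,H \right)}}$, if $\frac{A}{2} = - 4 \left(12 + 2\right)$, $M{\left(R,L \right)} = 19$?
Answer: $i \sqrt{93} \approx 9.6436 i$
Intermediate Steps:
$A = -112$ ($A = 2 \left(- 4 \left(12 + 2\right)\right) = 2 \left(\left(-4\right) 14\right) = 2 \left(-56\right) = -112$)
$\sqrt{A + M{\left(-17,H \right)}} = \sqrt{-112 + 19} = \sqrt{-93} = i \sqrt{93}$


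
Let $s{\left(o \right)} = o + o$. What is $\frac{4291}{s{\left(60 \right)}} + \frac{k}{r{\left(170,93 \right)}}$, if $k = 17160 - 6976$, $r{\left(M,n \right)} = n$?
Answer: $\frac{180127}{1240} \approx 145.26$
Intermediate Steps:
$s{\left(o \right)} = 2 o$
$k = 10184$ ($k = 17160 - 6976 = 10184$)
$\frac{4291}{s{\left(60 \right)}} + \frac{k}{r{\left(170,93 \right)}} = \frac{4291}{2 \cdot 60} + \frac{10184}{93} = \frac{4291}{120} + 10184 \cdot \frac{1}{93} = 4291 \cdot \frac{1}{120} + \frac{10184}{93} = \frac{4291}{120} + \frac{10184}{93} = \frac{180127}{1240}$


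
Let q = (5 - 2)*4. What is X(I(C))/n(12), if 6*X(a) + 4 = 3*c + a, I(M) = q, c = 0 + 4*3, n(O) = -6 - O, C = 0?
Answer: -11/27 ≈ -0.40741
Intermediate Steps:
c = 12 (c = 0 + 12 = 12)
q = 12 (q = 3*4 = 12)
I(M) = 12
X(a) = 16/3 + a/6 (X(a) = -⅔ + (3*12 + a)/6 = -⅔ + (36 + a)/6 = -⅔ + (6 + a/6) = 16/3 + a/6)
X(I(C))/n(12) = (16/3 + (⅙)*12)/(-6 - 1*12) = (16/3 + 2)/(-6 - 12) = (22/3)/(-18) = (22/3)*(-1/18) = -11/27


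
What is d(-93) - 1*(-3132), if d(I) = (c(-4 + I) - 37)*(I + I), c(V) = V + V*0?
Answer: 28056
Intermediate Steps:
c(V) = V (c(V) = V + 0 = V)
d(I) = 2*I*(-41 + I) (d(I) = ((-4 + I) - 37)*(I + I) = (-41 + I)*(2*I) = 2*I*(-41 + I))
d(-93) - 1*(-3132) = 2*(-93)*(-41 - 93) - 1*(-3132) = 2*(-93)*(-134) + 3132 = 24924 + 3132 = 28056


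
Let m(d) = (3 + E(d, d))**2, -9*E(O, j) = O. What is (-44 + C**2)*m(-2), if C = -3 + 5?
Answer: -33640/81 ≈ -415.31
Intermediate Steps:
E(O, j) = -O/9
m(d) = (3 - d/9)**2
C = 2
(-44 + C**2)*m(-2) = (-44 + 2**2)*((-27 - 2)**2/81) = (-44 + 4)*((1/81)*(-29)**2) = -40*841/81 = -33640/81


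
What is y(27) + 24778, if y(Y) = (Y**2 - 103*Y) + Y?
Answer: 22753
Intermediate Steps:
y(Y) = Y**2 - 102*Y
y(27) + 24778 = 27*(-102 + 27) + 24778 = 27*(-75) + 24778 = -2025 + 24778 = 22753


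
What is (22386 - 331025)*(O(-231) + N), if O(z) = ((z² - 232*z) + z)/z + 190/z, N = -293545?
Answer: 20961466756673/231 ≈ 9.0742e+10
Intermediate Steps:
O(z) = 190/z + (z² - 231*z)/z (O(z) = (z² - 231*z)/z + 190/z = 190/z + (z² - 231*z)/z)
(22386 - 331025)*(O(-231) + N) = (22386 - 331025)*((-231 - 231 + 190/(-231)) - 293545) = -308639*((-231 - 231 + 190*(-1/231)) - 293545) = -308639*((-231 - 231 - 190/231) - 293545) = -308639*(-106912/231 - 293545) = -308639*(-67915807/231) = 20961466756673/231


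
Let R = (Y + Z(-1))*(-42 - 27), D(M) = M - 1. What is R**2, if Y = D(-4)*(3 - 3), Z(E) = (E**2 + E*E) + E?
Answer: 4761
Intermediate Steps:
D(M) = -1 + M
Z(E) = E + 2*E**2 (Z(E) = (E**2 + E**2) + E = 2*E**2 + E = E + 2*E**2)
Y = 0 (Y = (-1 - 4)*(3 - 3) = -5*0 = 0)
R = -69 (R = (0 - (1 + 2*(-1)))*(-42 - 27) = (0 - (1 - 2))*(-69) = (0 - 1*(-1))*(-69) = (0 + 1)*(-69) = 1*(-69) = -69)
R**2 = (-69)**2 = 4761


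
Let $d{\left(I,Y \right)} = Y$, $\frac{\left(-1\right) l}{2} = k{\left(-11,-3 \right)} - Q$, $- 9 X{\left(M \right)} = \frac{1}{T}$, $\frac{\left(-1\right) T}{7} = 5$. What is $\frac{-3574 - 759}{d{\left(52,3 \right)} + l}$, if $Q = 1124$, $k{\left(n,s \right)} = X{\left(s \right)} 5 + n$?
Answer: $- \frac{272979}{143197} \approx -1.9063$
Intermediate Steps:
$T = -35$ ($T = \left(-7\right) 5 = -35$)
$X{\left(M \right)} = \frac{1}{315}$ ($X{\left(M \right)} = - \frac{1}{9 \left(-35\right)} = \left(- \frac{1}{9}\right) \left(- \frac{1}{35}\right) = \frac{1}{315}$)
$k{\left(n,s \right)} = \frac{1}{63} + n$ ($k{\left(n,s \right)} = \frac{1}{315} \cdot 5 + n = \frac{1}{63} + n$)
$l = \frac{143008}{63}$ ($l = - 2 \left(\left(\frac{1}{63} - 11\right) - 1124\right) = - 2 \left(- \frac{692}{63} - 1124\right) = \left(-2\right) \left(- \frac{71504}{63}\right) = \frac{143008}{63} \approx 2270.0$)
$\frac{-3574 - 759}{d{\left(52,3 \right)} + l} = \frac{-3574 - 759}{3 + \frac{143008}{63}} = - \frac{4333}{\frac{143197}{63}} = \left(-4333\right) \frac{63}{143197} = - \frac{272979}{143197}$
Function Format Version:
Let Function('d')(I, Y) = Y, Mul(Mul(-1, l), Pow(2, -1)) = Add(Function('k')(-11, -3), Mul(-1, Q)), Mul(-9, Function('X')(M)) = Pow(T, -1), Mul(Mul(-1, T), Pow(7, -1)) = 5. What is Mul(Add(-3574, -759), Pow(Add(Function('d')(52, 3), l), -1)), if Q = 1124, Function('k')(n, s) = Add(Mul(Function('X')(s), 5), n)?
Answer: Rational(-272979, 143197) ≈ -1.9063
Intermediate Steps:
T = -35 (T = Mul(-7, 5) = -35)
Function('X')(M) = Rational(1, 315) (Function('X')(M) = Mul(Rational(-1, 9), Pow(-35, -1)) = Mul(Rational(-1, 9), Rational(-1, 35)) = Rational(1, 315))
Function('k')(n, s) = Add(Rational(1, 63), n) (Function('k')(n, s) = Add(Mul(Rational(1, 315), 5), n) = Add(Rational(1, 63), n))
l = Rational(143008, 63) (l = Mul(-2, Add(Add(Rational(1, 63), -11), Mul(-1, 1124))) = Mul(-2, Add(Rational(-692, 63), -1124)) = Mul(-2, Rational(-71504, 63)) = Rational(143008, 63) ≈ 2270.0)
Mul(Add(-3574, -759), Pow(Add(Function('d')(52, 3), l), -1)) = Mul(Add(-3574, -759), Pow(Add(3, Rational(143008, 63)), -1)) = Mul(-4333, Pow(Rational(143197, 63), -1)) = Mul(-4333, Rational(63, 143197)) = Rational(-272979, 143197)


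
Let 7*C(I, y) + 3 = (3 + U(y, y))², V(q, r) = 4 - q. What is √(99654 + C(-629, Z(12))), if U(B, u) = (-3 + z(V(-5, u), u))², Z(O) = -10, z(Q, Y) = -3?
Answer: 2*√1223418/7 ≈ 316.02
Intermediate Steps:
U(B, u) = 36 (U(B, u) = (-3 - 3)² = (-6)² = 36)
C(I, y) = 1518/7 (C(I, y) = -3/7 + (3 + 36)²/7 = -3/7 + (⅐)*39² = -3/7 + (⅐)*1521 = -3/7 + 1521/7 = 1518/7)
√(99654 + C(-629, Z(12))) = √(99654 + 1518/7) = √(699096/7) = 2*√1223418/7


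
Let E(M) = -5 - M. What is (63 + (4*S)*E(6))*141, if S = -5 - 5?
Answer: 70923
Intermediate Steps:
S = -10
(63 + (4*S)*E(6))*141 = (63 + (4*(-10))*(-5 - 1*6))*141 = (63 - 40*(-5 - 6))*141 = (63 - 40*(-11))*141 = (63 + 440)*141 = 503*141 = 70923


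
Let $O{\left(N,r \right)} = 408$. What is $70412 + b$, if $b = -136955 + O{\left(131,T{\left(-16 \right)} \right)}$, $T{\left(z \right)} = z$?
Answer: $-66135$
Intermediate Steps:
$b = -136547$ ($b = -136955 + 408 = -136547$)
$70412 + b = 70412 - 136547 = -66135$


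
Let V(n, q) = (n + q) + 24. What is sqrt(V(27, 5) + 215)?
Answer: sqrt(271) ≈ 16.462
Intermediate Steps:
V(n, q) = 24 + n + q
sqrt(V(27, 5) + 215) = sqrt((24 + 27 + 5) + 215) = sqrt(56 + 215) = sqrt(271)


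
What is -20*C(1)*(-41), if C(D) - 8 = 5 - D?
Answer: 9840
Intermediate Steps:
C(D) = 13 - D (C(D) = 8 + (5 - D) = 13 - D)
-20*C(1)*(-41) = -20*(13 - 1*1)*(-41) = -20*(13 - 1)*(-41) = -20*12*(-41) = -240*(-41) = 9840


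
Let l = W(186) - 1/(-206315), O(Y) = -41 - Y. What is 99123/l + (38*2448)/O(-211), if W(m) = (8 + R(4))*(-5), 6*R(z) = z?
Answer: -233376315183/134104735 ≈ -1740.3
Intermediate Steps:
R(z) = z/6
W(m) = -130/3 (W(m) = (8 + (1/6)*4)*(-5) = (8 + 2/3)*(-5) = (26/3)*(-5) = -130/3)
l = -26820947/618945 (l = -130/3 - 1/(-206315) = -130/3 - 1*(-1/206315) = -130/3 + 1/206315 = -26820947/618945 ≈ -43.333)
99123/l + (38*2448)/O(-211) = 99123/(-26820947/618945) + (38*2448)/(-41 - 1*(-211)) = 99123*(-618945/26820947) + 93024/(-41 + 211) = -61351685235/26820947 + 93024/170 = -61351685235/26820947 + 93024*(1/170) = -61351685235/26820947 + 2736/5 = -233376315183/134104735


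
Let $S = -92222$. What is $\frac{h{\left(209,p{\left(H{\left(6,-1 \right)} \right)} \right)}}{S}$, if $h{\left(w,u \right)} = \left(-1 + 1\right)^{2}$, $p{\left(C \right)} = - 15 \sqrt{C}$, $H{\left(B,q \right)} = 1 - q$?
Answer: $0$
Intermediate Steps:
$h{\left(w,u \right)} = 0$ ($h{\left(w,u \right)} = 0^{2} = 0$)
$\frac{h{\left(209,p{\left(H{\left(6,-1 \right)} \right)} \right)}}{S} = \frac{0}{-92222} = 0 \left(- \frac{1}{92222}\right) = 0$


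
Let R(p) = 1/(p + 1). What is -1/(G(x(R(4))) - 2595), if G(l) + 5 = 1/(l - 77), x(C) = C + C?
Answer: 383/995805 ≈ 0.00038461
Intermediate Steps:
R(p) = 1/(1 + p)
x(C) = 2*C
G(l) = -5 + 1/(-77 + l) (G(l) = -5 + 1/(l - 77) = -5 + 1/(-77 + l))
-1/(G(x(R(4))) - 2595) = -1/((386 - 10/(1 + 4))/(-77 + 2/(1 + 4)) - 2595) = -1/((386 - 10/5)/(-77 + 2/5) - 2595) = -1/((386 - 10/5)/(-77 + 2*(⅕)) - 2595) = -1/((386 - 5*⅖)/(-77 + ⅖) - 2595) = -1/((386 - 2)/(-383/5) - 2595) = -1/(-5/383*384 - 2595) = -1/(-1920/383 - 2595) = -1/(-995805/383) = -1*(-383/995805) = 383/995805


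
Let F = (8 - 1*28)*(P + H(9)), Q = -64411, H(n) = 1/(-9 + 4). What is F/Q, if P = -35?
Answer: -704/64411 ≈ -0.010930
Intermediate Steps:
H(n) = -1/5 (H(n) = 1/(-5) = -1/5)
F = 704 (F = (8 - 1*28)*(-35 - 1/5) = (8 - 28)*(-176/5) = -20*(-176/5) = 704)
F/Q = 704/(-64411) = 704*(-1/64411) = -704/64411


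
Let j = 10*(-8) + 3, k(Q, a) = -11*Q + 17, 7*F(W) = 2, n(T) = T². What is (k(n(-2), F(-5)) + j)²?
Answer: 10816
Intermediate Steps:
F(W) = 2/7 (F(W) = (⅐)*2 = 2/7)
k(Q, a) = 17 - 11*Q
j = -77 (j = -80 + 3 = -77)
(k(n(-2), F(-5)) + j)² = ((17 - 11*(-2)²) - 77)² = ((17 - 11*4) - 77)² = ((17 - 44) - 77)² = (-27 - 77)² = (-104)² = 10816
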